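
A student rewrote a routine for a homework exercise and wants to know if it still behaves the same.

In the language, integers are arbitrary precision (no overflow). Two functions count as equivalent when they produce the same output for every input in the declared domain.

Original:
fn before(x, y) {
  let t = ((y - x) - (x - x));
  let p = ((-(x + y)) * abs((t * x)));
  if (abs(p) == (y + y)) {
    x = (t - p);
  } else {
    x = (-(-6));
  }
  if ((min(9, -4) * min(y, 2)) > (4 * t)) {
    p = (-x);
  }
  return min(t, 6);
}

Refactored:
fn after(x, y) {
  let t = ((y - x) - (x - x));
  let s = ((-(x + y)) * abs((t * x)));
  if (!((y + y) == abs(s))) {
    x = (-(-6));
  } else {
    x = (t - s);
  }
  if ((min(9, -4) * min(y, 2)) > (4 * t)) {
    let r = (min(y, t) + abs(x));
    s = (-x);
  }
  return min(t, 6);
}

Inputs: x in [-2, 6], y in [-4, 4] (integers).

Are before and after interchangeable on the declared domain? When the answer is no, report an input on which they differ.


Behavior is preserved: although min/max/abs usage differs; and statement counts differ; and arithmetic usage differs; and local variable names differ; and boolean connective usage differs, the outputs never diverge.
As a probe, take x=5, y=2: before runs t = -3; p = -105; (abs(p) == (y + y)) -> false; x = 6; ((min(9, -4) * min(y, 2)) > (4 * t)) -> true; p = -6; return -3; after runs t = -3; s = -105; (!((y + y) == abs(s))) -> true; x = 6; ((min(9, -4) * min(y, 2)) > (4 * t)) -> true; r = 3; s = -6; return -3; both end at -3.
An exhaustive pass over the 81 declared inputs shows identical outputs.
verdict: equivalent


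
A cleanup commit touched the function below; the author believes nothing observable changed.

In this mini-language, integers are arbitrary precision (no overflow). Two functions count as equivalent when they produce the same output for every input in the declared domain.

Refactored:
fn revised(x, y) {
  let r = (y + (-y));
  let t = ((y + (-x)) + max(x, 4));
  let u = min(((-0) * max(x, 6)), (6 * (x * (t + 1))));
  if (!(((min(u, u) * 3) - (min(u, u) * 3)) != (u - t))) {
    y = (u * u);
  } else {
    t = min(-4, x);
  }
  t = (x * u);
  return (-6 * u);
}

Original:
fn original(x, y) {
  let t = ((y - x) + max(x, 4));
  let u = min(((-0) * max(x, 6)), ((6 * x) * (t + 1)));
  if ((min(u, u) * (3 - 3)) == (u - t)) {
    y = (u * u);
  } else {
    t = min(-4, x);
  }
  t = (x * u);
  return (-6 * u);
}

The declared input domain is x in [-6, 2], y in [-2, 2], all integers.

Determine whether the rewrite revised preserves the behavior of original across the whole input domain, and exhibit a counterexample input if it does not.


Side by side, the visible changes include: min/max/abs usage differs; arithmetic usage differs; statement counts differ; local variable names differ; boolean connective usage differs; comparison usage differs.
As a probe, take x=-5, y=0: original runs t becomes 9; next u becomes -300; next ((min(u, u) * (3 - 3)) == (u - t)) evaluates to false; next t becomes -5; next t becomes 1500; next final value 1800; revised runs r becomes 0; next t becomes 9; next u becomes -300; next (!(((min(u, u) * 3) - (min(u, u) * 3)) != (u - t))) evaluates to false; next t becomes -5; next t becomes 1500; next final value 1800; both end at 1800.
Sweeping the whole domain (45 inputs) finds no disagreement.
verdict: equivalent


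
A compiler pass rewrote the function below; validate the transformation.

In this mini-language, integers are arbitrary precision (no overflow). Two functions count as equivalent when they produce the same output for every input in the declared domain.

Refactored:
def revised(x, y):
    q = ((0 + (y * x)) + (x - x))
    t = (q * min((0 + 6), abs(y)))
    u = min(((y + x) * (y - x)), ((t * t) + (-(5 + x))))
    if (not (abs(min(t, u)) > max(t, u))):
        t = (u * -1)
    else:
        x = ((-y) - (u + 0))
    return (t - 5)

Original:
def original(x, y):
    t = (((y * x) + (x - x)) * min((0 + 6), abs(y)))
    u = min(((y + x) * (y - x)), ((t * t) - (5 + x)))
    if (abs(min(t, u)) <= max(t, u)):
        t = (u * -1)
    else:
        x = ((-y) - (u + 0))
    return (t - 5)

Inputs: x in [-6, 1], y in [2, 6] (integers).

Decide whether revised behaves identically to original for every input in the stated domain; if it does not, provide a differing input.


Although boolean connective usage differs; and constant usage differs; and comparison usage differs; and arithmetic usage differs; and local variable names differ; and statement counts differ, 40/40 inputs agree.
verdict: equivalent


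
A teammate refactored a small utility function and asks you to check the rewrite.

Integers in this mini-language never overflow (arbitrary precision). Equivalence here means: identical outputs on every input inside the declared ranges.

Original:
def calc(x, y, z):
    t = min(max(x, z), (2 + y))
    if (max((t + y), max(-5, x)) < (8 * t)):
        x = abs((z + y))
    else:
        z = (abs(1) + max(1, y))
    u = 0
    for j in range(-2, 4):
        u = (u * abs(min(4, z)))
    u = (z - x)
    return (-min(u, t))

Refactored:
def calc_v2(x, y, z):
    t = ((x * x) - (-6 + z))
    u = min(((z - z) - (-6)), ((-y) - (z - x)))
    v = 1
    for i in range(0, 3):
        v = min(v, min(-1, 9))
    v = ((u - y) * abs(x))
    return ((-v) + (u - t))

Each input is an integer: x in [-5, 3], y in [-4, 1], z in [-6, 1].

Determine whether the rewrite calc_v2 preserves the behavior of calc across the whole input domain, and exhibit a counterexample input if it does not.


Input x=-5, y=-4, z=-6: 5 from calc versus -77 from calc_v2.
verdict: not equivalent; witness: x=-5, y=-4, z=-6


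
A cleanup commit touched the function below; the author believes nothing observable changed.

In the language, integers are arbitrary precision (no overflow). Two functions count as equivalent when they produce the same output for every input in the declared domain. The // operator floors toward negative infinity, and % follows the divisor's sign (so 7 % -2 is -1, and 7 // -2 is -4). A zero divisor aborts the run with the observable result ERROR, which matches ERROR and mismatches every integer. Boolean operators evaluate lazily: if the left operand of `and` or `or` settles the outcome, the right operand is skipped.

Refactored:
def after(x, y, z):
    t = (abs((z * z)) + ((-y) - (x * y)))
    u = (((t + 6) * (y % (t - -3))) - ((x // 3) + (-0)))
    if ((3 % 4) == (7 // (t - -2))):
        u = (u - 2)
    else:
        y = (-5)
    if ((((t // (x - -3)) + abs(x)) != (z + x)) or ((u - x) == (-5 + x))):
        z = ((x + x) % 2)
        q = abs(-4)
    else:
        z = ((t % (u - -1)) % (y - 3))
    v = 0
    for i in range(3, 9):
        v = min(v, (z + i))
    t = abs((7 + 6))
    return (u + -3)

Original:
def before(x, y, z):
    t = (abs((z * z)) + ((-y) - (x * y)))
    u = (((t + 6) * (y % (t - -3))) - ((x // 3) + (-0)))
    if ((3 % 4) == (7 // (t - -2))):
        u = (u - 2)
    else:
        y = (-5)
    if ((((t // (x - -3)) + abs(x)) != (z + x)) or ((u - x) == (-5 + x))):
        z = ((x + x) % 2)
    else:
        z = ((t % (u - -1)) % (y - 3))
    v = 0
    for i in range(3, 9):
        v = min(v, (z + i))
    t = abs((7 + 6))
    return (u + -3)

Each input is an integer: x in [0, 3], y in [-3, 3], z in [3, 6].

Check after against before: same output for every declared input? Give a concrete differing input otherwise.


Behavior is preserved: although statement counts differ; also constant usage differs; also min/max/abs usage differs; also local variable names differ, the outputs never diverge.
Tracing x=3, y=-1, z=4: before: t=20, then u=571, then ((3 % 4) == (7 // (t - -2))) is false, then y=-5, then ((((t // (x - -3)) + abs(x)) != (z + x)) or ((u - x) == (-5 + x))) is true, then z=0, then v=0, then (i=3), then v=0, then (i=4), then v=0, then (i=5), then v=0, then (i=6), then v=0, then (i=7), then v=0, then (i=8), then v=0, then t=13, then returns 568 | after: t=20, then u=571, then ((3 % 4) == (7 // (t - -2))) is false, then y=-5, then ((((t // (x - -3)) + abs(x)) != (z + x)) or ((u - x) == (-5 + x))) is true, then z=0, then q=4, then v=0, then (i=3), then v=0, then (i=4), then v=0, then (i=5), then v=0, then (i=6), then v=0, then (i=7), then v=0, then (i=8), then v=0, then t=13, then returns 568 — matching result 568.
An exhaustive pass over the 112 declared inputs shows identical outputs.
verdict: equivalent


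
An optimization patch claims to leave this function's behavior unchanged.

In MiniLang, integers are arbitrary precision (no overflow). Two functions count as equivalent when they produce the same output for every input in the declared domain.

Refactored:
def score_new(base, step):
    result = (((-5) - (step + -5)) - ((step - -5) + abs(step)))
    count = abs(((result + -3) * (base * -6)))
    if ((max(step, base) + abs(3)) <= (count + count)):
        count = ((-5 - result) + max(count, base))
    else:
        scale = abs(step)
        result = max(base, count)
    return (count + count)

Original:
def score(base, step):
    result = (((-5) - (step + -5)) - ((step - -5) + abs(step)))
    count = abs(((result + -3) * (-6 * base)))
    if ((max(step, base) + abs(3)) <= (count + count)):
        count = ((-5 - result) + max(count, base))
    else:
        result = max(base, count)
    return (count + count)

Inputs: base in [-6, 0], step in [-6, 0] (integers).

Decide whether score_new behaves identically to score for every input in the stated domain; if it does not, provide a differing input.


Reading the diff, among the changes: local variable names differ; also statement counts differ; also min/max/abs usage differs.
As a probe, take base=-3, step=-4: score runs result := -1 | count := 72 | ((max(step, base) + abs(3)) <= (count + count)): true | count := 68 | result 136; score_new runs result := -1 | count := 72 | ((max(step, base) + abs(3)) <= (count + count)): true | count := 68 | result 136; both end at 136.
Every one of the 49 inputs gives matching results.
verdict: equivalent


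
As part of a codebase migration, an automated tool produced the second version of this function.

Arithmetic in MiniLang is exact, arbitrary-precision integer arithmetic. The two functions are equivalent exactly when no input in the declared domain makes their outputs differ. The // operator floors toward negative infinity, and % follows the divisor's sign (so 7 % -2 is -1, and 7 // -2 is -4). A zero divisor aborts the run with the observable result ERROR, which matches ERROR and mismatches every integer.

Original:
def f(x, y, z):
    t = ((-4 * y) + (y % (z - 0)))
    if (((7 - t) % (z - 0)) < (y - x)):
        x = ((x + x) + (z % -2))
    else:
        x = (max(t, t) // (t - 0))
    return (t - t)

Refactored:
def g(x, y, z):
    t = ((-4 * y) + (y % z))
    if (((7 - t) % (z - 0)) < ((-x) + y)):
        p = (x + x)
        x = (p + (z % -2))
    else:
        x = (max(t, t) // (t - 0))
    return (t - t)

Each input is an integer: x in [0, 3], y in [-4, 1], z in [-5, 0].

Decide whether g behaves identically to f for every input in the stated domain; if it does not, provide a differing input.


The two versions differ — the changes include arithmetic usage differs; and local variable names differ; and constant usage differs; and statement counts differ.
One worked example (x=2, y=-3, z=-3) — f: t=12, then (((7 - t) % (z - 0)) < (y - x)) is false, then x=1, then returns 0; g: t=12, then (((7 - t) % (z - 0)) < ((-x) + y)) is false, then x=1, then returns 0; agreement on 0.
Every one of the 144 inputs gives matching results.
verdict: equivalent


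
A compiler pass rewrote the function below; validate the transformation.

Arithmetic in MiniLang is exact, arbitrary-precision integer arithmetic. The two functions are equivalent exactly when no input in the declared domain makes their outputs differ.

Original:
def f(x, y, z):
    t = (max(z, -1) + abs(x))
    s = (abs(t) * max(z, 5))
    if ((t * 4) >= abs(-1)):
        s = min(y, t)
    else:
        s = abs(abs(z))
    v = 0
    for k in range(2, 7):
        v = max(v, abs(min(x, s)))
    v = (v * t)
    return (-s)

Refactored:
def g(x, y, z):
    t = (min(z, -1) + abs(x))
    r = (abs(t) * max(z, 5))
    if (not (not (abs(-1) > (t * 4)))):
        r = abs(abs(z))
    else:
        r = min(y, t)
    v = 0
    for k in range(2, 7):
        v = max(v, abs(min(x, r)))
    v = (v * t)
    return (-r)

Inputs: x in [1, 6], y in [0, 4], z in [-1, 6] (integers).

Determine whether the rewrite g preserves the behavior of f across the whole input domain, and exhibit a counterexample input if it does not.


Try x=1, y=0, z=1.
f: t := 2 | s := 10 | ((t * 4) >= abs(-1)): true | s := 0 | v := 0 | iter k=2: | v := 0 | iter k=3: | v := 0 | iter k=4: | v := 0 | iter k=5: | v := 0 | iter k=6: | v := 0 | v := 0 | result 0
g: t := 0 | r := 0 | (not (not (abs(-1) > (t * 4)))): true | r := 1 | v := 0 | iter k=2: | v := 1 | iter k=3: | v := 1 | iter k=4: | v := 1 | iter k=5: | v := 1 | iter k=6: | v := 1 | v := 0 | result -1
0 vs -1 — the two versions disagree here.
verdict: not equivalent; witness: x=1, y=0, z=1


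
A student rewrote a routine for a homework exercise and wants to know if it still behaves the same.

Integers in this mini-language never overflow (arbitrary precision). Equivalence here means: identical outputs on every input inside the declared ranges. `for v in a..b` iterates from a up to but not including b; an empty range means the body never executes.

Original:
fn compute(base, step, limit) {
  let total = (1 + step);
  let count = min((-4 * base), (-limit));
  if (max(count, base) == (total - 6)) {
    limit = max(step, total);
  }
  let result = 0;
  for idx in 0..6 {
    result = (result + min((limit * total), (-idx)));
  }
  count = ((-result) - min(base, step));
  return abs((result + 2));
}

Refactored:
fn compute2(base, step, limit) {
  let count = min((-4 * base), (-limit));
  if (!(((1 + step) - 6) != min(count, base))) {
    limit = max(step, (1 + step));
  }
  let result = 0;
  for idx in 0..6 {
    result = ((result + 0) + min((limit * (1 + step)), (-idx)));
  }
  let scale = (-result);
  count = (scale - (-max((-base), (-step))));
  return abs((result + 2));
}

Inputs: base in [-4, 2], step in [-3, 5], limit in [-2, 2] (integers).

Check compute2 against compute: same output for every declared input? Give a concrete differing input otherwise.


Evaluate both at base=-4, step=1, limit=-2.
compute: total becomes 2; next count becomes 2; next (max(count, base) == (total - 6)) evaluates to false; next result becomes 0; next at idx=0:; next result becomes -4; next at idx=1:; next result becomes -8; next at idx=2:; next result becomes -12; next at idx=3:; next result becomes -16; next at idx=4:; next result becomes -20; next at idx=5:; next result becomes -25; next count becomes 29; next final value 23
compute2: count becomes 2; next (!(((1 + step) - 6) != min(count, base))) evaluates to true; next limit becomes 2; next result becomes 0; next at idx=0:; next result becomes 0; next at idx=1:; next result becomes -1; next at idx=2:; next result becomes -3; next at idx=3:; next result becomes -6; next at idx=4:; next result becomes -10; next at idx=5:; next result becomes -15; next scale becomes 15; next count becomes 19; next final value 13
23 and 13 differ, so these are not the same function on this domain.
verdict: not equivalent; witness: base=-4, step=1, limit=-2


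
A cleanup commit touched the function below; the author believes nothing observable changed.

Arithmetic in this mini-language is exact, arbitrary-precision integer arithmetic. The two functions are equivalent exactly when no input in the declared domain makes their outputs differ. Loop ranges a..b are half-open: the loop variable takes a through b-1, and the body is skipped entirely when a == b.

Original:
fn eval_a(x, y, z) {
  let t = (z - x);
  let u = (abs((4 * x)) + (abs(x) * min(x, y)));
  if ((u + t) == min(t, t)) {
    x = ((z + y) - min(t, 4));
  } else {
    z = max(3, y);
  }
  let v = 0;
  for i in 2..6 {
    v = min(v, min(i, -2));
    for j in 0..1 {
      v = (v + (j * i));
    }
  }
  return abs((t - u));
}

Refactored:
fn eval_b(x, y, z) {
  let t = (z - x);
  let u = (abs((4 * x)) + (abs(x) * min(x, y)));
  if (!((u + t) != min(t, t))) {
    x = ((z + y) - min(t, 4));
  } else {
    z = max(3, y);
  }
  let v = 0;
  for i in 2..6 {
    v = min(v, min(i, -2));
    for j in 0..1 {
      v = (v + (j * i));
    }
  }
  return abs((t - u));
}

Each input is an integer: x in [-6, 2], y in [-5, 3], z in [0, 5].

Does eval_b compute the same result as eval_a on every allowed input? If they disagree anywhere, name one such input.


Although boolean connective usage differs, and comparison usage differs, 486/486 inputs agree.
verdict: equivalent


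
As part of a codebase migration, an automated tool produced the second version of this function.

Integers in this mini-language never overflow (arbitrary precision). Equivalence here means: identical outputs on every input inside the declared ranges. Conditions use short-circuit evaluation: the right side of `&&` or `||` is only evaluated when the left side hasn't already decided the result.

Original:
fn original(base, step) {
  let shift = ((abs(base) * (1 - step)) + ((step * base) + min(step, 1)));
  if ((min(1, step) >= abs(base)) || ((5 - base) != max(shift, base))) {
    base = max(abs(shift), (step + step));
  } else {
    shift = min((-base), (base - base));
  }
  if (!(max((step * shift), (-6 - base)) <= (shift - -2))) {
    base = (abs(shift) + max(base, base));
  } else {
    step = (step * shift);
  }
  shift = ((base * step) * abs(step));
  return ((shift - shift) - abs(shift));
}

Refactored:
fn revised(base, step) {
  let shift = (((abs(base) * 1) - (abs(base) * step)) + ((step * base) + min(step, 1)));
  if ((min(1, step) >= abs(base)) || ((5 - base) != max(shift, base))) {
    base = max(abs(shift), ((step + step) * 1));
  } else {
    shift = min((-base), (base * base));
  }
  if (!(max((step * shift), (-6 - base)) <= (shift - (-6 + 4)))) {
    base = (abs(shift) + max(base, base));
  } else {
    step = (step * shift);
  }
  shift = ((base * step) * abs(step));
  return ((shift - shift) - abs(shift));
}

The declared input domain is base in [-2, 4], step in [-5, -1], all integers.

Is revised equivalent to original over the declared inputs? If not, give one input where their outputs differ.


Try base=-1, step=-5.
original: shift=6, then ((min(1, step) >= abs(base)) || ((5 - base) != max(shift, base))) is false, then shift=0, then (!(max((step * shift), (-6 - base)) <= (shift - -2))) is false, then step=0, then shift=0, then returns 0
revised: shift=6, then ((min(1, step) >= abs(base)) || ((5 - base) != max(shift, base))) is false, then shift=1, then (!(max((step * shift), (-6 - base)) <= (shift - (-6 + 4)))) is false, then step=-5, then shift=25, then returns -25
0 != -25, so the rewrite changes behavior.
verdict: not equivalent; witness: base=-1, step=-5


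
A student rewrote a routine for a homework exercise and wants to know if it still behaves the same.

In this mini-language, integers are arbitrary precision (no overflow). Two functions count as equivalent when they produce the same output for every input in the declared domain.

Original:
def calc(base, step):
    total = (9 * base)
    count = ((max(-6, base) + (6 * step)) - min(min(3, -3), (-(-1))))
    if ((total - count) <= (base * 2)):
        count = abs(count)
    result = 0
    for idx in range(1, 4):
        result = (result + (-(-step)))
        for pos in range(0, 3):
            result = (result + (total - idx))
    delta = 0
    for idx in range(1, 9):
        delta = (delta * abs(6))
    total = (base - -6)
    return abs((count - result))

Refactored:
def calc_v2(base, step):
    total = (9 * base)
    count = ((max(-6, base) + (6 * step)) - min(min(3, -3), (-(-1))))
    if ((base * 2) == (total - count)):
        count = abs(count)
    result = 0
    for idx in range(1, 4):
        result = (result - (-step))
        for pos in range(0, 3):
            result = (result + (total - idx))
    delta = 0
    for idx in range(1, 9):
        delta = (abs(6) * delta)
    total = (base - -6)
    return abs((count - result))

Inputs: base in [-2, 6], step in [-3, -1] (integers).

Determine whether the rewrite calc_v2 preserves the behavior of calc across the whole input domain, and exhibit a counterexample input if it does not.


There is a counterexample at base=-2, step=-2: 197 on one side, 175 on the other.
calc: total=-18, then count=-11, then ((total - count) <= (base * 2)) is true, then count=11, then result=0, then (idx=1), then result=-2, then (pos=0), then result=-21, then (pos=1), then result=-40, then (pos=2), then result=-59, then (idx=2), then result=-61, then (pos=0), then result=-81, then (pos=1), then result=-101, then (pos=2), then result=-121, then (idx=3), then result=-123, then (pos=0), then result=-144, then (pos=1), then result=-165, then (pos=2), then result=-186, then delta=0, then (idx=1), then delta=0, then (idx=2), then delta=0, then (idx=3), then delta=0, then (idx=4), then delta=0, then (idx=5), then delta=0, then (idx=6), then delta=0, then (idx=7), then delta=0, then (idx=8), then delta=0, then total=4, then returns 197
calc_v2: total=-18, then count=-11, then ((base * 2) == (total - count)) is false, then result=0, then (idx=1), then result=-2, then (pos=0), then result=-21, then (pos=1), then result=-40, then (pos=2), then result=-59, then (idx=2), then result=-61, then (pos=0), then result=-81, then (pos=1), then result=-101, then (pos=2), then result=-121, then (idx=3), then result=-123, then (pos=0), then result=-144, then (pos=1), then result=-165, then (pos=2), then result=-186, then delta=0, then (idx=1), then delta=0, then (idx=2), then delta=0, then (idx=3), then delta=0, then (idx=4), then delta=0, then (idx=5), then delta=0, then (idx=6), then delta=0, then (idx=7), then delta=0, then (idx=8), then delta=0, then total=4, then returns 175
verdict: not equivalent; witness: base=-2, step=-2


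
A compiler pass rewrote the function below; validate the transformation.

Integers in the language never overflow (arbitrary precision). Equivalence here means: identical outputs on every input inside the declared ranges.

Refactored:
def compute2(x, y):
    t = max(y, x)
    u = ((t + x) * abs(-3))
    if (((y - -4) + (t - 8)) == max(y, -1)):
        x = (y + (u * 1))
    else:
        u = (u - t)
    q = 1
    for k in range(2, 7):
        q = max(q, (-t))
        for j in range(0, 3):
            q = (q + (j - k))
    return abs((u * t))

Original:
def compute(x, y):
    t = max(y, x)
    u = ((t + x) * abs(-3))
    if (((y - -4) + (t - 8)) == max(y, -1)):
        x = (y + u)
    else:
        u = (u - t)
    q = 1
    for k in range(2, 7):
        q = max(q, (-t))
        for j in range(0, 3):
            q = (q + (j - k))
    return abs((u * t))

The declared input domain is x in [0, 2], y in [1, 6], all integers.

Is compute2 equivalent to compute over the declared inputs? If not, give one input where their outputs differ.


Changes here: constant usage differs, arithmetic usage differs; the full 18-point sweep finds no disagreement.
verdict: equivalent


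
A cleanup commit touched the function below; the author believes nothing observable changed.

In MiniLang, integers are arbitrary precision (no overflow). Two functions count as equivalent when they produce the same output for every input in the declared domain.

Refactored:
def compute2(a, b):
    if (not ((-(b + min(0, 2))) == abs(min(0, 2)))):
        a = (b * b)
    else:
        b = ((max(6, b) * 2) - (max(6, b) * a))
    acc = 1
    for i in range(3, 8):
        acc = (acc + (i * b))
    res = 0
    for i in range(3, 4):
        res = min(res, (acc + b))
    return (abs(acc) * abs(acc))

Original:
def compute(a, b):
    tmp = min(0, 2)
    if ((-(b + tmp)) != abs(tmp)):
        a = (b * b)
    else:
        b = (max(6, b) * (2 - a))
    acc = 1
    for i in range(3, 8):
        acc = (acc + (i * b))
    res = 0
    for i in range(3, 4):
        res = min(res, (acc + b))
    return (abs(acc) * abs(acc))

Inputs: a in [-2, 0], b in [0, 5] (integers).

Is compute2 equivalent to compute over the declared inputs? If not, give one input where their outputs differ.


The two versions differ — the changes include comparison usage differs; also statement counts differ; also local variable names differ; also constant usage differs; also boolean connective usage differs; also arithmetic usage differs; also min/max/abs usage differs.
One worked example (a=-1, b=5) — compute: tmp becomes 0; next ((-(b + tmp)) != abs(tmp)) evaluates to true; next a becomes 25; next acc becomes 1; next at i=3:; next acc becomes 16; next at i=4:; next acc becomes 36; next at i=5:; next acc becomes 61; next at i=6:; next acc becomes 91; next at i=7:; next acc becomes 126; next res becomes 0; next at i=3:; next res becomes 0; next final value 15876; compute2: (not ((-(b + min(0, 2))) == abs(min(0, 2)))) evaluates to true; next a becomes 25; next acc becomes 1; next at i=3:; next acc becomes 16; next at i=4:; next acc becomes 36; next at i=5:; next acc becomes 61; next at i=6:; next acc becomes 91; next at i=7:; next acc becomes 126; next res becomes 0; next at i=3:; next res becomes 0; next final value 15876; agreement on 15876.
Across all 18 domain points the two functions coincide.
verdict: equivalent


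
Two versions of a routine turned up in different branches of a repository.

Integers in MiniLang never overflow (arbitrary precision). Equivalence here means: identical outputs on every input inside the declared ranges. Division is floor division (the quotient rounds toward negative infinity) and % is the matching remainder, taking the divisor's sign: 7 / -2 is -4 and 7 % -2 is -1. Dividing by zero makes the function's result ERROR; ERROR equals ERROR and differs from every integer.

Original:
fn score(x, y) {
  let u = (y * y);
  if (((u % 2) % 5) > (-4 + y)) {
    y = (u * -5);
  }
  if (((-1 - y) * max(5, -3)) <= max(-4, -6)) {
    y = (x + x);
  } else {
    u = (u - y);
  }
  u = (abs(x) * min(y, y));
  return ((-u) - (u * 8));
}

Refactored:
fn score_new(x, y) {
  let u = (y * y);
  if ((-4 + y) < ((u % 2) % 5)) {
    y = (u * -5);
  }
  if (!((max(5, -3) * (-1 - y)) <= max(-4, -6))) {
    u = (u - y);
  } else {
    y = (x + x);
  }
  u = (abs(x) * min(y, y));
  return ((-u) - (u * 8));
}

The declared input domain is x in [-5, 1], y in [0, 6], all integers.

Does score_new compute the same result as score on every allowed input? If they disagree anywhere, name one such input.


Side by side, the visible changes include: boolean connective usage differs, comparison usage differs.
Tracing x=-5, y=4: score: u becomes 16; next (((u % 2) % 5) > (-4 + y)) evaluates to false; next (((-1 - y) * max(5, -3)) <= max(-4, -6)) evaluates to true; next y becomes -10; next u becomes -50; next final value 450 | score_new: u becomes 16; next ((-4 + y) < ((u % 2) % 5)) evaluates to false; next (!((max(5, -3) * (-1 - y)) <= max(-4, -6))) evaluates to false; next y becomes -10; next u becomes -50; next final value 450 — matching result 450.
Across all 49 domain points the two functions coincide.
verdict: equivalent


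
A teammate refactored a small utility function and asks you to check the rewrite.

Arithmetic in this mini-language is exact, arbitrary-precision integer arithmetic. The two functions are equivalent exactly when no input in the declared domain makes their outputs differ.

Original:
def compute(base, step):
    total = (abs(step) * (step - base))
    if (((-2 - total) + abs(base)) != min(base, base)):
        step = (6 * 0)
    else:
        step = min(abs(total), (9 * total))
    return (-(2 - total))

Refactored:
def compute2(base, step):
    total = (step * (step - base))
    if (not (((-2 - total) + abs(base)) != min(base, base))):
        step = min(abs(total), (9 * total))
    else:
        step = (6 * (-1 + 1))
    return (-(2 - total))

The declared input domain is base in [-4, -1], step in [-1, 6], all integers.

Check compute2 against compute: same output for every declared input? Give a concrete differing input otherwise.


Try base=-4, step=-1.
compute: total=3, then (((-2 - total) + abs(base)) != min(base, base)) is true, then step=0, then returns 1
compute2: total=-3, then (not (((-2 - total) + abs(base)) != min(base, base))) is false, then step=0, then returns -5
1 and -5 differ, so these are not the same function on this domain.
verdict: not equivalent; witness: base=-4, step=-1


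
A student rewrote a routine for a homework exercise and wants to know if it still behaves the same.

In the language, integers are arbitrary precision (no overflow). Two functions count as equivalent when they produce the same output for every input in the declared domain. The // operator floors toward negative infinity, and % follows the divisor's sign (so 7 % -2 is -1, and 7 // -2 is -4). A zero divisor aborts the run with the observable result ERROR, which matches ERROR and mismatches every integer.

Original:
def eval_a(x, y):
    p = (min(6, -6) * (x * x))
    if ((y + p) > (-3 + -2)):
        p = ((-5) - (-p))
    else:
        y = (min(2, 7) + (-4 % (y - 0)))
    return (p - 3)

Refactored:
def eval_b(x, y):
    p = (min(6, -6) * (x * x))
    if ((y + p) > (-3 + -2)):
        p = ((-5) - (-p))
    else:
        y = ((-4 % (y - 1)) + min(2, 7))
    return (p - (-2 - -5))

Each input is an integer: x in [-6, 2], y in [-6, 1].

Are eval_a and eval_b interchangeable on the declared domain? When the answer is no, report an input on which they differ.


x=-6, y=0 yields ERROR from eval_a but -219 from eval_b.
verdict: not equivalent; witness: x=-6, y=0


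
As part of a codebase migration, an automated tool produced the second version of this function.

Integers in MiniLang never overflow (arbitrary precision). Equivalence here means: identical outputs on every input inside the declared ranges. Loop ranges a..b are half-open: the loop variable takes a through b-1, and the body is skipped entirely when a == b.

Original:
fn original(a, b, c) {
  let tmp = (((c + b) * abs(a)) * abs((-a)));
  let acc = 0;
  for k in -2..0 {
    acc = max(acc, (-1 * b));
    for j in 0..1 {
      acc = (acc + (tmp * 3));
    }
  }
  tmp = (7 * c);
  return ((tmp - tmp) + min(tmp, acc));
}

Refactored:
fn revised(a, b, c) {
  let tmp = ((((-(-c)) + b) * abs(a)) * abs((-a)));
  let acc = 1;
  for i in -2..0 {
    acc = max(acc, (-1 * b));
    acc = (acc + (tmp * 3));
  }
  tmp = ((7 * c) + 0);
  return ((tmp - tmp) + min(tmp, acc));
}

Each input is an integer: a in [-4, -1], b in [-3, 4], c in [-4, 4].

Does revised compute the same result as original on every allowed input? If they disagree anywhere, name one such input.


The rewrite breaks on a=-1, b=0, c=1, where the results are 6 and 7.
original: tmp = 1; acc = 0; [k=-2]; acc = 0; [j=0]; acc = 3; [k=-1]; acc = 3; [j=0]; acc = 6; tmp = 7; return 6
revised: tmp = 1; acc = 1; [i=-2]; acc = 1; acc = 4; [i=-1]; acc = 4; acc = 7; tmp = 7; return 7
verdict: not equivalent; witness: a=-1, b=0, c=1


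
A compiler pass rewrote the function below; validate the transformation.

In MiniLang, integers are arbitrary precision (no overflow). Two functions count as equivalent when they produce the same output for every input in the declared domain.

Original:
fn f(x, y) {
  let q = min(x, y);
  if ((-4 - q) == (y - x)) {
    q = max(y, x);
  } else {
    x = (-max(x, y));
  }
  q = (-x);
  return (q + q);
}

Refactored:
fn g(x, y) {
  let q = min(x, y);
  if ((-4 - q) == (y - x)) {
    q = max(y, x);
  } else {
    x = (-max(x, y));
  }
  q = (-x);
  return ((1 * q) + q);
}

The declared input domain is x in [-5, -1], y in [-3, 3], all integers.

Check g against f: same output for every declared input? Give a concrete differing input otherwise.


Reading the diff, among the changes: arithmetic usage differs, and constant usage differs.
Spot check at x=-4, y=0 — f: q becomes -4; next ((-4 - q) == (y - x)) evaluates to false; next x becomes 0; next q becomes 0; next final value 0. g: q becomes -4; next ((-4 - q) == (y - x)) evaluates to false; next x becomes 0; next q becomes 0; next final value 0. Both give 0.
Every one of the 35 inputs gives matching results.
verdict: equivalent


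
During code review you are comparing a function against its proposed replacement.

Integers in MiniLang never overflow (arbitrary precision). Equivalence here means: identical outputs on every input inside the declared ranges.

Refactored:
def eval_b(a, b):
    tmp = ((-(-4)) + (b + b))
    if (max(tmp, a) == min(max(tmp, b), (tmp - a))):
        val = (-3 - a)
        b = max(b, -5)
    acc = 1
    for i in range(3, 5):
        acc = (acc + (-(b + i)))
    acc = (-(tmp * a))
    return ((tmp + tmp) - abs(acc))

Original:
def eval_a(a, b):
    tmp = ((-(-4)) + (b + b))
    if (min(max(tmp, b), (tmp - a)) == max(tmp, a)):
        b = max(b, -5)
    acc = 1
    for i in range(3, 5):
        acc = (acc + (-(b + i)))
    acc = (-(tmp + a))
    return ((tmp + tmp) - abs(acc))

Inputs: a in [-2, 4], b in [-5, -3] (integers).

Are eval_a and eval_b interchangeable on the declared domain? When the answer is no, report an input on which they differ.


There is a counterexample at a=-2, b=-5: -20 on one side, -24 on the other.
eval_a: tmp becomes -6; next (min(max(tmp, b), (tmp - a)) == max(tmp, a)) evaluates to false; next acc becomes 1; next at i=3:; next acc becomes 3; next at i=4:; next acc becomes 4; next acc becomes 8; next final value -20
eval_b: tmp becomes -6; next (max(tmp, a) == min(max(tmp, b), (tmp - a))) evaluates to false; next acc becomes 1; next at i=3:; next acc becomes 3; next at i=4:; next acc becomes 4; next acc becomes -12; next final value -24
verdict: not equivalent; witness: a=-2, b=-5


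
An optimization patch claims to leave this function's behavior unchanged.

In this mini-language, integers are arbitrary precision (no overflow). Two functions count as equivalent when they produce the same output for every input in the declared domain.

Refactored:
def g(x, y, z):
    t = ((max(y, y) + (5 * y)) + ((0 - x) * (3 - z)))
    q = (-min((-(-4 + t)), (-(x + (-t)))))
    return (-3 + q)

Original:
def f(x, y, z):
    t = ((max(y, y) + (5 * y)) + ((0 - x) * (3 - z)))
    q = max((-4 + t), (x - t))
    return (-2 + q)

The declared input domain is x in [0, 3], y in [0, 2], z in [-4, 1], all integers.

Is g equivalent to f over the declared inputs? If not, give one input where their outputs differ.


There is a counterexample at x=0, y=0, z=-4: -2 on one side, -3 on the other.
f: t = 0; q = 0; return -2
g: t = 0; q = 0; return -3
verdict: not equivalent; witness: x=0, y=0, z=-4


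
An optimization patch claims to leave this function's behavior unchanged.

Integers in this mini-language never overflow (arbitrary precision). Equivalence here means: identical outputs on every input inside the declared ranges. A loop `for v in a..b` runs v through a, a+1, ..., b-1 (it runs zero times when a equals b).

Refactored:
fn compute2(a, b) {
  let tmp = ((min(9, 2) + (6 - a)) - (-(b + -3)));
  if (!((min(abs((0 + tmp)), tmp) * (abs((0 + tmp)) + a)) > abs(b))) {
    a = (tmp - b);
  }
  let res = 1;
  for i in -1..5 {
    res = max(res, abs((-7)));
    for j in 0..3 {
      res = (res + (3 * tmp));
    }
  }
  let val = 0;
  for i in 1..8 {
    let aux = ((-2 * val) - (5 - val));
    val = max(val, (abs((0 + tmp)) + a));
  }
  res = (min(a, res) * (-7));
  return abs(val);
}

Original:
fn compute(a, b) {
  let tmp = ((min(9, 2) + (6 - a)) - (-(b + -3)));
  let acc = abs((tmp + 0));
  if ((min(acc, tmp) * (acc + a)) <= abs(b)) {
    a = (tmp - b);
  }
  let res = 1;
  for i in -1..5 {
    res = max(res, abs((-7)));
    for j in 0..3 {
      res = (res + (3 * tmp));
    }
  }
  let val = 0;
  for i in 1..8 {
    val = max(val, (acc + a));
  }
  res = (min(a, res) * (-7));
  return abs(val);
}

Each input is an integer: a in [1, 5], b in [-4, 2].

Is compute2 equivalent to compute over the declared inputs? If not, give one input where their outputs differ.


Comparing the listings, the differences include: min/max/abs usage differs, plus boolean connective usage differs, plus constant usage differs, plus arithmetic usage differs, plus comparison usage differs, plus local variable names differ.
As a probe, take a=1, b=-4: compute runs tmp = 0; acc = 0; ((min(acc, tmp) * (acc + a)) <= abs(b)) -> true; a = 4; res = 1; [i=-1]; res = 7; [j=0]; res = 7; [j=1]; res = 7; [j=2]; res = 7; [i=0]; res = 7; [j=0]; res = 7; [j=1]; res = 7; [j=2]; res = 7; [i=1]; res = 7; [j=0]; res = 7; [j=1]; res = 7; [j=2]; res = 7; [i=2]; res = 7; [j=0]; res = 7; [j=1]; res = 7; [j=2]; res = 7; [i=3]; res = 7; [j=0]; res = 7; [j=1]; res = 7; [j=2]; res = 7; [i=4]; res = 7; [j=0]; res = 7; [j=1]; res = 7; [j=2]; res = 7; val = 0; [i=1]; val = 4; [i=2]; val = 4; [i=3]; val = 4; [i=4]; val = 4; [i=5]; val = 4; [i=6]; val = 4; [i=7]; val = 4; res = -28; return 4; compute2 runs tmp = 0; (!((min(abs((0 + tmp)), tmp) * (abs((0 + tmp)) + a)) > abs(b))) -> true; a = 4; res = 1; [i=-1]; res = 7; [j=0]; res = 7; [j=1]; res = 7; [j=2]; res = 7; [i=0]; res = 7; [j=0]; res = 7; [j=1]; res = 7; [j=2]; res = 7; [i=1]; res = 7; [j=0]; res = 7; [j=1]; res = 7; [j=2]; res = 7; [i=2]; res = 7; [j=0]; res = 7; [j=1]; res = 7; [j=2]; res = 7; [i=3]; res = 7; [j=0]; res = 7; [j=1]; res = 7; [j=2]; res = 7; [i=4]; res = 7; [j=0]; res = 7; [j=1]; res = 7; [j=2]; res = 7; val = 0; [i=1]; aux = -5; val = 4; [i=2]; aux = -9; val = 4; [i=3]; aux = -9; val = 4; [i=4]; aux = -9; val = 4; [i=5]; aux = -9; val = 4; [i=6]; aux = -9; val = 4; [i=7]; aux = -9; val = 4; res = -28; return 4; both end at 4.
Checked all 35 inputs in the declared domain: the outputs agree on every one.
verdict: equivalent


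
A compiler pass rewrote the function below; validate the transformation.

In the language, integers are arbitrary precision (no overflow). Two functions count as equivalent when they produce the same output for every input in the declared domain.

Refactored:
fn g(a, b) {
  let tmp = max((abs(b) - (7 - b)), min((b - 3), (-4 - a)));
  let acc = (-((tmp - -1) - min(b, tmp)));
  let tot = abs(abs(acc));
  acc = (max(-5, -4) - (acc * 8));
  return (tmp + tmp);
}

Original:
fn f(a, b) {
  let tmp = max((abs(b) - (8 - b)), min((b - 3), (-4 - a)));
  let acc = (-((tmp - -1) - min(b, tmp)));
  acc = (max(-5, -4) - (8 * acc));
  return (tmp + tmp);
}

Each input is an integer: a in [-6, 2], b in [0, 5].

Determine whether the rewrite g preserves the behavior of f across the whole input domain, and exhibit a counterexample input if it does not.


The rewrite breaks on a=-6, b=5, where the results are 4 and 6.
f: tmp := 2 | acc := -1 | acc := 4 | result 4
g: tmp := 3 | acc := -1 | tot := 1 | acc := 4 | result 6
verdict: not equivalent; witness: a=-6, b=5


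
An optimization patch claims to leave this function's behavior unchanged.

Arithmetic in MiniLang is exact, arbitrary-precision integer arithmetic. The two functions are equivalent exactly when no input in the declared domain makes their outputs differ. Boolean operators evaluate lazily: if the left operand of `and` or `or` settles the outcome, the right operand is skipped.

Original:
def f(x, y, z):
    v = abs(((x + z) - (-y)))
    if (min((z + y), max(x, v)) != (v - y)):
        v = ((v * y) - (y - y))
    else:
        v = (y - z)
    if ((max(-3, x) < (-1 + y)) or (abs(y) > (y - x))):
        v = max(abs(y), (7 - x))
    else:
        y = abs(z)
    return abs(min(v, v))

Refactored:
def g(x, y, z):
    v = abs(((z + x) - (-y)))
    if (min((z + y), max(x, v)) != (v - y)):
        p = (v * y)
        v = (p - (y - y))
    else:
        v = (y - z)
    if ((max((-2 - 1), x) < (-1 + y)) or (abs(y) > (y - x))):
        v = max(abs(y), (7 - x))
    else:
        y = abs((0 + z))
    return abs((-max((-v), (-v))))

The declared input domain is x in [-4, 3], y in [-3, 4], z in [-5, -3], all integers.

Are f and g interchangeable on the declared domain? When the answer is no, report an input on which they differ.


Equivalent — the differences include statement counts differ; constant usage differs; arithmetic usage differs; min/max/abs usage differs; local variable names differ, yet no declared input distinguishes the two.
Spot check at x=1, y=3, z=-3 — f: v becomes 1; next (min((z + y), max(x, v)) != (v - y)) evaluates to true; next v becomes 3; next ((max(-3, x) < (-1 + y)) or (abs(y) > (y - x))) evaluates to true; next v becomes 6; next final value 6. g: v becomes 1; next (min((z + y), max(x, v)) != (v - y)) evaluates to true; next p becomes 3; next v becomes 3; next ((max((-2 - 1), x) < (-1 + y)) or (abs(y) > (y - x))) evaluates to true; next v becomes 6; next final value 6. Both give 6.
An exhaustive pass over the 192 declared inputs shows identical outputs.
verdict: equivalent
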